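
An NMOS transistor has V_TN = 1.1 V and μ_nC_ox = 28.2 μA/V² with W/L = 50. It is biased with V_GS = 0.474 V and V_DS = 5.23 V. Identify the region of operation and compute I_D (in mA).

Cutoff; I_D = 0 mA

V_GS = 0.474 V < V_TN = 1.1 V, so the transistor is in cutoff.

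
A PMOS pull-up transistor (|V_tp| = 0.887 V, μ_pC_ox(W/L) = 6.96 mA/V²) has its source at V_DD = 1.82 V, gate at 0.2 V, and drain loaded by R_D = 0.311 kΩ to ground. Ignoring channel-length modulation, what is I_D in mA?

I_D = 1.87 mA

V_SG = V_DD − V_G = 1.82 − 0.2 = 1.62 V, so V_ov = 1.62 − 0.887 = 0.733 V.
Assume saturation: I_D = ½ k_p V_ov² = 0.5 × 6.96 × 0.733² = 1.87 mA, giving V_SD = V_DD − I_D R_D = 1.82 − 1.87 × 0.311 = 1.24 V.
V_SD = 1.24 V ≥ V_ov = 0.733 V, confirming saturation.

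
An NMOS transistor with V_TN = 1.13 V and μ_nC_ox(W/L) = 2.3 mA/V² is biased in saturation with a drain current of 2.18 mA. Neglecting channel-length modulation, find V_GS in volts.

In saturation I_D = ½ k_n (V_GS − V_TN)², so V_GS − V_TN = √(2 I_D / k_n) = √(2 × 2.18 / 2.3) = 1.38 V.
V_GS = 1.13 + 1.38 = 2.51 V.

V_GS = 2.51 V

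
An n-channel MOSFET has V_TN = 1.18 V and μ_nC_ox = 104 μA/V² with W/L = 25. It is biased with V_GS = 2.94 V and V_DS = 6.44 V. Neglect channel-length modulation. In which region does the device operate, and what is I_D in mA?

Saturation; I_D = 4.03 mA

k_n = μ_nC_ox · (W/L) = 2.6 mA/V².
V_ov = V_GS − V_TN = 2.94 − 1.18 = 1.76 V.
Since V_DS = 6.44 V ≥ V_ov = 1.76 V, the device is in saturation.
I_D = ½ k_n V_ov² = 0.5 × 2.6 × 1.76² = 4.03 mA.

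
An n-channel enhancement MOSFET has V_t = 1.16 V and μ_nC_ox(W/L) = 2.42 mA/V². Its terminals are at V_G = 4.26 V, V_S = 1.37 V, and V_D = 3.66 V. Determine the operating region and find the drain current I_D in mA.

V_GS = V_G − V_S = 4.26 − 1.37 = 2.89 V; V_DS = V_D − V_S = 3.66 − 1.37 = 2.29 V.
V_ov = V_GS − V_t = 2.89 − 1.16 = 1.73 V.
Since V_DS = 2.29 V ≥ V_ov = 1.73 V, the device is in saturation.
I_D = ½ k_n V_ov² = 0.5 × 2.42 × 1.73² = 3.62 mA.

Saturation; I_D = 3.62 mA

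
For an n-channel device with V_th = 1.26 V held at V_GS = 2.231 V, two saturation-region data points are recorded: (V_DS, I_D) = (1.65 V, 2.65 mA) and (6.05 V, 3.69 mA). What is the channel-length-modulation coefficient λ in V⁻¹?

With V_GS fixed, I_D ∝ (1 + λ V_DS) in saturation, so I_D2/I_D1 = (1 + λ V_DS2)/(1 + λ V_DS1).
3.69/2.65 = 1.392 = (1 + 6.05 λ)/(1 + 1.65 λ).
Solving: λ (I_D1 V_DS2 − I_D2 V_DS1) = I_D2 − I_D1, so λ = (3.69 − 2.65) / (2.65 × 6.05 − 3.69 × 1.65) = 1.04 / 9.94 = 0.105 V⁻¹.

λ = 0.105 V⁻¹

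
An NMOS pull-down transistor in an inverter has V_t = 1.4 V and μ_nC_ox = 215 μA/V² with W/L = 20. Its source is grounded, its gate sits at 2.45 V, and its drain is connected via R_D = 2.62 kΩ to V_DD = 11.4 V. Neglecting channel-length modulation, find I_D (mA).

V_GS = V_G = 2.45 V, so V_ov = 2.45 − 1.4 = 1.05 V.
k_n = μ_nC_ox · (W/L) = 4.3 mA/V².
Assume saturation: I_D = ½ k_n V_ov² = 0.5 × 4.3 × 1.05² = 2.37 mA, giving V_DS = V_DD − I_D R_D = 11.4 − 2.37 × 2.62 = 5.19 V.
V_DS = 5.19 V ≥ V_ov = 1.05 V, confirming saturation.

I_D = 2.37 mA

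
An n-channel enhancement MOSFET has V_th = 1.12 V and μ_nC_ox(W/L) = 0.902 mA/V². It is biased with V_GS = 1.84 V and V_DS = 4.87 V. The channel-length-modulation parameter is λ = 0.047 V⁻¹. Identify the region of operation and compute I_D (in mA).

V_ov = V_GS − V_th = 1.84 − 1.12 = 0.72 V.
Since V_DS = 4.87 V ≥ V_ov = 0.72 V, the device is in saturation.
I_D = ½ k_n V_ov² (1 + λ V_DS) = 0.5 × 0.902 × 0.72² × (1 + 0.047 × 4.87) = 0.287 mA.

Saturation; I_D = 0.287 mA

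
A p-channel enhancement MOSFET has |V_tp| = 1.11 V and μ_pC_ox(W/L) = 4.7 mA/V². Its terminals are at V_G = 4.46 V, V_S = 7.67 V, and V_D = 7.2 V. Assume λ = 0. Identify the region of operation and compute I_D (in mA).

Triode; I_D = 4.12 mA

V_SG = V_S − V_G = 7.67 − 4.46 = 3.21 V; V_SD = V_S − V_D = 7.67 − 7.2 = 0.47 V.
V_ov = V_SG − |V_tp| = 3.21 − 1.11 = 2.1 V.
Since V_SD = 0.47 V < V_ov = 2.1 V, the device is in the triode region.
I_D = k_p [V_ov · V_SD − ½ V_SD²] = 4.7 × [2.1 × 0.47 − 0.5 × 0.47²] = 4.12 mA.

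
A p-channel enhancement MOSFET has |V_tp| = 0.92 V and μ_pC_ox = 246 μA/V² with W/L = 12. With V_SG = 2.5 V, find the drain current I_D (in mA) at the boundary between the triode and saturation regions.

I_D = 3.68 mA

At the boundary V_SD = V_ov = V_SG − |V_tp| = 2.5 − 0.92 = 1.58 V.
k_p = μ_pC_ox · (W/L) = 2.952 mA/V².
I_D = ½ k_p V_ov² = 0.5 × 2.952 × 1.58² = 3.68 mA.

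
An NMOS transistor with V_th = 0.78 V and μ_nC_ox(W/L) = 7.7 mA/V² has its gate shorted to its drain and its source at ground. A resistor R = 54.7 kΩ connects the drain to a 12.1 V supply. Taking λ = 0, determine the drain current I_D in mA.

I_D = 0.203 mA

With gate tied to drain, V_GS = V_DS ≥ V_GS − V_th, so the device is in saturation.
KCL at the drain: ½ k_n (V_GS − V_th)² = (V_DD − V_GS)/R.
Let x = V_GS − 0.78. Then 211 x² + x − 11.32 = 0, giving x = 0.229 V (positive root), so V_GS = 1.01 V.
I_D = (V_DD − V_GS)/R = (12.1 − 1.01) / 54.7 = 0.203 mA.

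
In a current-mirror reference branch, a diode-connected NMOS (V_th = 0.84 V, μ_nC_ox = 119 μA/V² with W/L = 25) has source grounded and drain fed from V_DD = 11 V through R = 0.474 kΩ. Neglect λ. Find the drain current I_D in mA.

With gate tied to drain, V_GS = V_DS ≥ V_GS − V_th, so the device is in saturation.
k_n = μ_nC_ox · (W/L) = 2.975 mA/V².
KCL at the drain: ½ k_n (V_GS − V_th)² = (V_DD − V_GS)/R.
Let x = V_GS − 0.84. Then 0.705 x² + x − 10.16 = 0, giving x = 3.15 V (positive root), so V_GS = 3.99 V.
I_D = (V_DD − V_GS)/R = (11 − 3.99) / 0.474 = 14.8 mA.

I_D = 14.8 mA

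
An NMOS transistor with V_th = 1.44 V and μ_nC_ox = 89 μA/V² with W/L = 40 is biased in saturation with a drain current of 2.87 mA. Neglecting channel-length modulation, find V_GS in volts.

V_GS = 2.71 V

k_n = μ_nC_ox · (W/L) = 3.56 mA/V².
In saturation I_D = ½ k_n (V_GS − V_th)², so V_GS − V_th = √(2 I_D / k_n) = √(2 × 2.87 / 3.56) = 1.27 V.
V_GS = 1.44 + 1.27 = 2.71 V.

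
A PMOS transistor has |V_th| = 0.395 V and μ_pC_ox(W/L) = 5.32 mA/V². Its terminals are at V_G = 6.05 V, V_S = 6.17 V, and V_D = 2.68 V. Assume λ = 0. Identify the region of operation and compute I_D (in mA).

Cutoff; I_D = 0 mA

V_SG = V_S − V_G = 6.17 − 6.05 = 0.12 V; V_SD = V_S − V_D = 6.17 − 2.68 = 3.49 V.
V_SG = 0.12 V < |V_th| = 0.395 V, so the transistor is in cutoff.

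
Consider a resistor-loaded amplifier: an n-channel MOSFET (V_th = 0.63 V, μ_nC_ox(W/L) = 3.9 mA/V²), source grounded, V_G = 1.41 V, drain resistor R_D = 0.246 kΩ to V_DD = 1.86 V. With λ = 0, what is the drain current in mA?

I_D = 1.19 mA

V_GS = V_G = 1.41 V, so V_ov = 1.41 − 0.63 = 0.78 V.
Assume saturation: I_D = ½ k_n V_ov² = 0.5 × 3.9 × 0.78² = 1.19 mA, giving V_DS = V_DD − I_D R_D = 1.86 − 1.19 × 0.246 = 1.57 V.
V_DS = 1.57 V ≥ V_ov = 0.78 V, confirming saturation.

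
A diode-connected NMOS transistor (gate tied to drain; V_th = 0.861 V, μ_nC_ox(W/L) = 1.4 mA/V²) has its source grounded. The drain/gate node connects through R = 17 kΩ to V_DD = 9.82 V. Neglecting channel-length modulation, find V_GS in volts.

With gate tied to drain, V_GS = V_DS ≥ V_GS − V_th, so the device is in saturation.
KCL at the drain: ½ k_n (V_GS − V_th)² = (V_DD − V_GS)/R.
Let x = V_GS − 0.861. Then 11.9 x² + x − 8.959 = 0, giving x = 0.827 V (positive root), so V_GS = 1.69 V.
I_D = (V_DD − V_GS)/R = (9.82 − 1.69) / 17 = 0.478 mA.

V_GS = 1.69 V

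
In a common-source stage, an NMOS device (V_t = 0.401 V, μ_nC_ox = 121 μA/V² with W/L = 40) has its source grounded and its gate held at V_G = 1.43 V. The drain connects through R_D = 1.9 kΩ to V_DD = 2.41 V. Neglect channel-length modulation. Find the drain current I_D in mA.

I_D = 1.13 mA

V_GS = V_G = 1.43 V, so V_ov = 1.43 − 0.401 = 1.03 V.
k_n = μ_nC_ox · (W/L) = 4.84 mA/V².
Assume saturation: I_D = ½ k_n V_ov² = 0.5 × 4.84 × 1.03² = 2.56 mA, giving V_DS = V_DD − I_D R_D = 2.41 − 2.56 × 1.9 = -2.46 V.
But -2.46 V < V_ov = 1.03 V, so the device is actually in triode.
In triode I_D = k_n[V_ov V_DS − ½ V_DS²] and I_D = (V_DD − V_DS)/R_D. Equating: 4.6 V_DS² − 10.46 V_DS + 2.41 = 0, giving V_DS = 0.26 V (the root below V_ov).
I_D = (2.41 − 0.26) / 1.9 = 1.13 mA.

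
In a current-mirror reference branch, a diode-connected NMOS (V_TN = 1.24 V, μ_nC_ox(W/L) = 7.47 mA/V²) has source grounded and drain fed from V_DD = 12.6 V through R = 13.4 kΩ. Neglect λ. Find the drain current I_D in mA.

With gate tied to drain, V_GS = V_DS ≥ V_GS − V_TN, so the device is in saturation.
KCL at the drain: ½ k_n (V_GS − V_TN)² = (V_DD − V_GS)/R.
Let x = V_GS − 1.24. Then 50 x² + x − 11.36 = 0, giving x = 0.467 V (positive root), so V_GS = 1.71 V.
I_D = (V_DD − V_GS)/R = (12.6 − 1.71) / 13.4 = 0.813 mA.

I_D = 0.813 mA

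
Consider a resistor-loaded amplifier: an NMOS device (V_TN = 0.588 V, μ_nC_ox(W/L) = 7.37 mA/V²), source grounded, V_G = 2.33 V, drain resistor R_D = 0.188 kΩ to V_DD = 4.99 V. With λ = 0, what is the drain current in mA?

V_GS = V_G = 2.33 V, so V_ov = 2.33 − 0.588 = 1.74 V.
Assume saturation: I_D = ½ k_n V_ov² = 0.5 × 7.37 × 1.74² = 11.2 mA, giving V_DS = V_DD − I_D R_D = 4.99 − 11.2 × 0.188 = 2.89 V.
V_DS = 2.89 V ≥ V_ov = 1.74 V, confirming saturation.

I_D = 11.2 mA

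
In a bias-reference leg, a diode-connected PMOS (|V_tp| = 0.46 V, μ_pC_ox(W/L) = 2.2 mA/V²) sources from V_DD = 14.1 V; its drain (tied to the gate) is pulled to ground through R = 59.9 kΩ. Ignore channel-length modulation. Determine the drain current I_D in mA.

I_D = 0.220 mA

With gate tied to drain, V_SG = V_SD ≥ V_SG − |V_tp|, so the device is in saturation.
KCL at the drain: ½ k_p (V_SG − |V_tp|)² = (V_DD − V_SG)/R.
Let x = V_SG − 0.46. Then 65.9 x² + x − 13.64 = 0, giving x = 0.447 V (positive root), so V_SG = 0.907 V.
I_D = (V_DD − V_SG)/R = (14.1 − 0.907) / 59.9 = 0.22 mA.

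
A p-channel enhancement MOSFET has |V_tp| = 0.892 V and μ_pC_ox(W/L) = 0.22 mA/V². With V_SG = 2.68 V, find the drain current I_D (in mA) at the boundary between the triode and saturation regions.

I_D = 0.352 mA

At the boundary V_SD = V_ov = V_SG − |V_tp| = 2.68 − 0.892 = 1.79 V.
I_D = ½ k_p V_ov² = 0.5 × 0.22 × 1.79² = 0.352 mA.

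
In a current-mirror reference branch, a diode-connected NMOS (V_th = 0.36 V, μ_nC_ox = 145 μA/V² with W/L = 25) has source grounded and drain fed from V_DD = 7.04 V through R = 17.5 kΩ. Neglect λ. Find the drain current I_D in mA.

With gate tied to drain, V_GS = V_DS ≥ V_GS − V_th, so the device is in saturation.
k_n = μ_nC_ox · (W/L) = 3.625 mA/V².
KCL at the drain: ½ k_n (V_GS − V_th)² = (V_DD − V_GS)/R.
Let x = V_GS − 0.36. Then 31.7 x² + x − 6.68 = 0, giving x = 0.443 V (positive root), so V_GS = 0.803 V.
I_D = (V_DD − V_GS)/R = (7.04 − 0.803) / 17.5 = 0.356 mA.

I_D = 0.356 mA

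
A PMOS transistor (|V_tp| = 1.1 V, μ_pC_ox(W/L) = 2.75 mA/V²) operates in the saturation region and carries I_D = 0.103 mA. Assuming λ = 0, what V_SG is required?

In saturation I_D = ½ k_p (V_SG − |V_tp|)², so V_SG − |V_tp| = √(2 I_D / k_p) = √(2 × 0.103 / 2.75) = 0.274 V.
V_SG = 1.1 + 0.274 = 1.37 V.

V_SG = 1.37 V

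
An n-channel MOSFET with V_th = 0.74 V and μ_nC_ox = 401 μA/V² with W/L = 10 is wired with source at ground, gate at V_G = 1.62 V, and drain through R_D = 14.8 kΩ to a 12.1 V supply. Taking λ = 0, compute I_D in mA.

I_D = 0.800 mA

V_GS = V_G = 1.62 V, so V_ov = 1.62 − 0.74 = 0.88 V.
k_n = μ_nC_ox · (W/L) = 4.01 mA/V².
Assume saturation: I_D = ½ k_n V_ov² = 0.5 × 4.01 × 0.88² = 1.55 mA, giving V_DS = V_DD − I_D R_D = 12.1 − 1.55 × 14.8 = -10.9 V.
But -10.9 V < V_ov = 0.88 V, so the device is actually in triode.
In triode I_D = k_n[V_ov V_DS − ½ V_DS²] and I_D = (V_DD − V_DS)/R_D. Equating: 29.7 V_DS² − 53.23 V_DS + 12.1 = 0, giving V_DS = 0.267 V (the root below V_ov).
I_D = (12.1 − 0.267) / 14.8 = 0.8 mA.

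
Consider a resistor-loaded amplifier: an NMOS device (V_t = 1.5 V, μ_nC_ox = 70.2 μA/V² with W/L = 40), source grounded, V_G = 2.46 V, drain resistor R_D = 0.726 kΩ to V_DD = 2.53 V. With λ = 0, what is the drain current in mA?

I_D = 1.29 mA

V_GS = V_G = 2.46 V, so V_ov = 2.46 − 1.5 = 0.96 V.
k_n = μ_nC_ox · (W/L) = 2.808 mA/V².
Assume saturation: I_D = ½ k_n V_ov² = 0.5 × 2.808 × 0.96² = 1.29 mA, giving V_DS = V_DD − I_D R_D = 2.53 − 1.29 × 0.726 = 1.59 V.
V_DS = 1.59 V ≥ V_ov = 0.96 V, confirming saturation.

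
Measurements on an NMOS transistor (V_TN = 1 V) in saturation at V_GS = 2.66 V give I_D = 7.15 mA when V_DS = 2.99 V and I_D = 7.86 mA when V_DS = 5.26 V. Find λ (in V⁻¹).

With V_GS fixed, I_D ∝ (1 + λ V_DS) in saturation, so I_D2/I_D1 = (1 + λ V_DS2)/(1 + λ V_DS1).
7.86/7.15 = 1.099 = (1 + 5.26 λ)/(1 + 2.99 λ).
Solving: λ (I_D1 V_DS2 − I_D2 V_DS1) = I_D2 − I_D1, so λ = (7.86 − 7.15) / (7.15 × 5.26 − 7.86 × 2.99) = 0.71 / 14.1 = 0.0503 V⁻¹.

λ = 0.0503 V⁻¹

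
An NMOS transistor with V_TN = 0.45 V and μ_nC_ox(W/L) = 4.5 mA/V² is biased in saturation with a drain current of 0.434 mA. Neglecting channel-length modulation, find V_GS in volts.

In saturation I_D = ½ k_n (V_GS − V_TN)², so V_GS − V_TN = √(2 I_D / k_n) = √(2 × 0.434 / 4.5) = 0.439 V.
V_GS = 0.45 + 0.439 = 0.889 V.

V_GS = 0.889 V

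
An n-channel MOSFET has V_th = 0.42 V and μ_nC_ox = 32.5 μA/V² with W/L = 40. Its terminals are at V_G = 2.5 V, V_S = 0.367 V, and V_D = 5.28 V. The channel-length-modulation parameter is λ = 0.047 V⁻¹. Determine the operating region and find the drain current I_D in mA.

V_GS = V_G − V_S = 2.5 − 0.367 = 2.13 V; V_DS = V_D − V_S = 5.28 − 0.367 = 4.91 V.
k_n = μ_nC_ox · (W/L) = 1.3 mA/V².
V_ov = V_GS − V_th = 2.13 − 0.42 = 1.71 V.
Since V_DS = 4.91 V ≥ V_ov = 1.71 V, the device is in saturation.
I_D = ½ k_n V_ov² (1 + λ V_DS) = 0.5 × 1.3 × 1.71² × (1 + 0.047 × 4.91) = 2.35 mA.

Saturation; I_D = 2.35 mA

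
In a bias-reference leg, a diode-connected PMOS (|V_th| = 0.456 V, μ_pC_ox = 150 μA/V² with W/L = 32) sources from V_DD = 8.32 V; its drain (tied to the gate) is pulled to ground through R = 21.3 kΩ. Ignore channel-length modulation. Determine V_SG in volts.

V_SG = 0.839 V

With gate tied to drain, V_SG = V_SD ≥ V_SG − |V_th|, so the device is in saturation.
k_p = μ_pC_ox · (W/L) = 4.8 mA/V².
KCL at the drain: ½ k_p (V_SG − |V_th|)² = (V_DD − V_SG)/R.
Let x = V_SG − 0.456. Then 51.1 x² + x − 7.864 = 0, giving x = 0.383 V (positive root), so V_SG = 0.839 V.
I_D = (V_DD − V_SG)/R = (8.32 − 0.839) / 21.3 = 0.351 mA.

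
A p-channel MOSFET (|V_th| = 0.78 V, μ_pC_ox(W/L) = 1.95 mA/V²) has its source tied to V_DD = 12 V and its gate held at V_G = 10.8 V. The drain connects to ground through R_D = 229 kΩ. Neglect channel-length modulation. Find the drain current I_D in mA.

V_SG = V_DD − V_G = 12 − 10.8 = 1.2 V, so V_ov = 1.2 − 0.78 = 0.42 V.
Assume saturation: I_D = ½ k_p V_ov² = 0.5 × 1.95 × 0.42² = 0.172 mA, giving V_SD = V_DD − I_D R_D = 12 − 0.172 × 229 = -27.4 V.
But -27.4 V < V_ov = 0.42 V, so the device is actually in triode.
In triode I_D = k_p[V_ov V_SD − ½ V_SD²] and I_D = (V_DD − V_SD)/R_D. Equating: 223 V_SD² − 188.6 V_SD + 12 = 0, giving V_SD = 0.0693 V (the root below V_ov).
I_D = (12 − 0.0693) / 229 = 0.0521 mA.

I_D = 0.0521 mA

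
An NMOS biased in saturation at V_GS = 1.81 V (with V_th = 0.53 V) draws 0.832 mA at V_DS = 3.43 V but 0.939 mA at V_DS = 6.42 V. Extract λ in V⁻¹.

With V_GS fixed, I_D ∝ (1 + λ V_DS) in saturation, so I_D2/I_D1 = (1 + λ V_DS2)/(1 + λ V_DS1).
0.939/0.832 = 1.129 = (1 + 6.42 λ)/(1 + 3.43 λ).
Solving: λ (I_D1 V_DS2 − I_D2 V_DS1) = I_D2 − I_D1, so λ = (0.939 − 0.832) / (0.832 × 6.42 − 0.939 × 3.43) = 0.107 / 2.12 = 0.0505 V⁻¹.

λ = 0.0505 V⁻¹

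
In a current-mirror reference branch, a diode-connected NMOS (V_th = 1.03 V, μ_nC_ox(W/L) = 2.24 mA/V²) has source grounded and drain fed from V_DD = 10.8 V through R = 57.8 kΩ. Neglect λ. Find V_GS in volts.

With gate tied to drain, V_GS = V_DS ≥ V_GS − V_th, so the device is in saturation.
KCL at the drain: ½ k_n (V_GS − V_th)² = (V_DD − V_GS)/R.
Let x = V_GS − 1.03. Then 64.7 x² + x − 9.77 = 0, giving x = 0.381 V (positive root), so V_GS = 1.41 V.
I_D = (V_DD − V_GS)/R = (10.8 − 1.41) / 57.8 = 0.162 mA.

V_GS = 1.41 V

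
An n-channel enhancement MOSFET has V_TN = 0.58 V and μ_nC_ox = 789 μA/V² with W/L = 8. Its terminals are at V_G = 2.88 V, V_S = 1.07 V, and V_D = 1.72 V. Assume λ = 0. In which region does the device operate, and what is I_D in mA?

Triode; I_D = 3.71 mA

V_GS = V_G − V_S = 2.88 − 1.07 = 1.81 V; V_DS = V_D − V_S = 1.72 − 1.07 = 0.65 V.
k_n = μ_nC_ox · (W/L) = 6.312 mA/V².
V_ov = V_GS − V_TN = 1.81 − 0.58 = 1.23 V.
Since V_DS = 0.65 V < V_ov = 1.23 V, the device is in the triode region.
I_D = k_n [V_ov · V_DS − ½ V_DS²] = 6.312 × [1.23 × 0.65 − 0.5 × 0.65²] = 3.71 mA.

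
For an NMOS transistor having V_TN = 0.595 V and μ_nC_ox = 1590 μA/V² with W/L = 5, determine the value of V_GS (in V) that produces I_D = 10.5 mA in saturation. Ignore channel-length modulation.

V_GS = 2.22 V

k_n = μ_nC_ox · (W/L) = 7.95 mA/V².
In saturation I_D = ½ k_n (V_GS − V_TN)², so V_GS − V_TN = √(2 I_D / k_n) = √(2 × 10.5 / 7.95) = 1.63 V.
V_GS = 0.595 + 1.63 = 2.22 V.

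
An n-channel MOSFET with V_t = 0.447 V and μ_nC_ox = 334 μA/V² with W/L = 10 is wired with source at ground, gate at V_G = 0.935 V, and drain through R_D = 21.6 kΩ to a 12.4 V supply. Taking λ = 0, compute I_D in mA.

V_GS = V_G = 0.935 V, so V_ov = 0.935 − 0.447 = 0.488 V.
k_n = μ_nC_ox · (W/L) = 3.34 mA/V².
Assume saturation: I_D = ½ k_n V_ov² = 0.5 × 3.34 × 0.488² = 0.398 mA, giving V_DS = V_DD − I_D R_D = 12.4 − 0.398 × 21.6 = 3.81 V.
V_DS = 3.81 V ≥ V_ov = 0.488 V, confirming saturation.

I_D = 0.398 mA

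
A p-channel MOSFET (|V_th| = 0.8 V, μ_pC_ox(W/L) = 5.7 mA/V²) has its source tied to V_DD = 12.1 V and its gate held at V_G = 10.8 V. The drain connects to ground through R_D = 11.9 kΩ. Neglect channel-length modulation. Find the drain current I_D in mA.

I_D = 0.712 mA

V_SG = V_DD − V_G = 12.1 − 10.8 = 1.3 V, so V_ov = 1.3 − 0.8 = 0.5 V.
Assume saturation: I_D = ½ k_p V_ov² = 0.5 × 5.7 × 0.5² = 0.712 mA, giving V_SD = V_DD − I_D R_D = 12.1 − 0.712 × 11.9 = 3.62 V.
V_SD = 3.62 V ≥ V_ov = 0.5 V, confirming saturation.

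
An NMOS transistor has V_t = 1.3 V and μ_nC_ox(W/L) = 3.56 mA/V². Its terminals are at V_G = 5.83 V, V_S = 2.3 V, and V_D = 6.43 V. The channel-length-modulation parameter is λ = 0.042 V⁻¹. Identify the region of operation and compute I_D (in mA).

V_GS = V_G − V_S = 5.83 − 2.3 = 3.53 V; V_DS = V_D − V_S = 6.43 − 2.3 = 4.13 V.
V_ov = V_GS − V_t = 3.53 − 1.3 = 2.23 V.
Since V_DS = 4.13 V ≥ V_ov = 2.23 V, the device is in saturation.
I_D = ½ k_n V_ov² (1 + λ V_DS) = 0.5 × 3.56 × 2.23² × (1 + 0.042 × 4.13) = 10.4 mA.

Saturation; I_D = 10.4 mA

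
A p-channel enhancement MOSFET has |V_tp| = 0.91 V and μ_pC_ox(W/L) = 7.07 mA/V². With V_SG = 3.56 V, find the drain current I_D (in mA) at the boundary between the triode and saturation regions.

At the boundary V_SD = V_ov = V_SG − |V_tp| = 3.56 − 0.91 = 2.65 V.
I_D = ½ k_p V_ov² = 0.5 × 7.07 × 2.65² = 24.8 mA.

I_D = 24.8 mA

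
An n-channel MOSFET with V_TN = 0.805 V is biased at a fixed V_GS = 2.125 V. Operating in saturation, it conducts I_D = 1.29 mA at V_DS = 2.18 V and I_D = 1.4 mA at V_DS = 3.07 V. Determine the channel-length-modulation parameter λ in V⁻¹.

λ = 0.121 V⁻¹

With V_GS fixed, I_D ∝ (1 + λ V_DS) in saturation, so I_D2/I_D1 = (1 + λ V_DS2)/(1 + λ V_DS1).
1.4/1.29 = 1.085 = (1 + 3.07 λ)/(1 + 2.18 λ).
Solving: λ (I_D1 V_DS2 − I_D2 V_DS1) = I_D2 − I_D1, so λ = (1.4 − 1.29) / (1.29 × 3.07 − 1.4 × 2.18) = 0.11 / 0.908 = 0.121 V⁻¹.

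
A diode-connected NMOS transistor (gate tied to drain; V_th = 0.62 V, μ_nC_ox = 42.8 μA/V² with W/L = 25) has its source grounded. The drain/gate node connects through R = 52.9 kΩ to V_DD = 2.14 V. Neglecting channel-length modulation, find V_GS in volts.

V_GS = 0.835 V

With gate tied to drain, V_GS = V_DS ≥ V_GS − V_th, so the device is in saturation.
k_n = μ_nC_ox · (W/L) = 1.07 mA/V².
KCL at the drain: ½ k_n (V_GS − V_th)² = (V_DD − V_GS)/R.
Let x = V_GS − 0.62. Then 28.3 x² + x − 1.52 = 0, giving x = 0.215 V (positive root), so V_GS = 0.835 V.
I_D = (V_DD − V_GS)/R = (2.14 − 0.835) / 52.9 = 0.0247 mA.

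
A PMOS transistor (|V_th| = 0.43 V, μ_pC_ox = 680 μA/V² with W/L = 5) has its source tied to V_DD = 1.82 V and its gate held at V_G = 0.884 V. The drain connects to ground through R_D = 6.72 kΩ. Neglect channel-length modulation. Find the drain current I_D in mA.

V_SG = V_DD − V_G = 1.82 − 0.884 = 0.936 V, so V_ov = 0.936 − 0.43 = 0.506 V.
k_p = μ_pC_ox · (W/L) = 3.4 mA/V².
Assume saturation: I_D = ½ k_p V_ov² = 0.5 × 3.4 × 0.506² = 0.435 mA, giving V_SD = V_DD − I_D R_D = 1.82 − 0.435 × 6.72 = -1.1 V.
But -1.1 V < V_ov = 0.506 V, so the device is actually in triode.
In triode I_D = k_p[V_ov V_SD − ½ V_SD²] and I_D = (V_DD − V_SD)/R_D. Equating: 11.4 V_SD² − 12.56 V_SD + 1.82 = 0, giving V_SD = 0.172 V (the root below V_ov).
I_D = (1.82 − 0.172) / 6.72 = 0.245 mA.

I_D = 0.245 mA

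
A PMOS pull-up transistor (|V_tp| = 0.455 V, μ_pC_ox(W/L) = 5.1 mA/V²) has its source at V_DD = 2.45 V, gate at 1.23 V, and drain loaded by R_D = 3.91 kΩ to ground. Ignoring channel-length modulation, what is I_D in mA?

V_SG = V_DD − V_G = 2.45 − 1.23 = 1.22 V, so V_ov = 1.22 − 0.455 = 0.765 V.
Assume saturation: I_D = ½ k_p V_ov² = 0.5 × 5.1 × 0.765² = 1.49 mA, giving V_SD = V_DD − I_D R_D = 2.45 − 1.49 × 3.91 = -3.38 V.
But -3.38 V < V_ov = 0.765 V, so the device is actually in triode.
In triode I_D = k_p[V_ov V_SD − ½ V_SD²] and I_D = (V_DD − V_SD)/R_D. Equating: 9.97 V_SD² − 16.25 V_SD + 2.45 = 0, giving V_SD = 0.168 V (the root below V_ov).
I_D = (2.45 − 0.168) / 3.91 = 0.584 mA.

I_D = 0.584 mA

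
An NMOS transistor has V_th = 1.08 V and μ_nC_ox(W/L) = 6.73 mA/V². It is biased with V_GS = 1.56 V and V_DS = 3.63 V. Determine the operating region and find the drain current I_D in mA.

V_ov = V_GS − V_th = 1.56 − 1.08 = 0.48 V.
Since V_DS = 3.63 V ≥ V_ov = 0.48 V, the device is in saturation.
I_D = ½ k_n V_ov² = 0.5 × 6.73 × 0.48² = 0.775 mA.

Saturation; I_D = 0.775 mA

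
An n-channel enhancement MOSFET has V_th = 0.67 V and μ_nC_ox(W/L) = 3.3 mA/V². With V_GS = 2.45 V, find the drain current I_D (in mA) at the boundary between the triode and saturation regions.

At the boundary V_DS = V_ov = V_GS − V_th = 2.45 − 0.67 = 1.78 V.
I_D = ½ k_n V_ov² = 0.5 × 3.3 × 1.78² = 5.23 mA.

I_D = 5.23 mA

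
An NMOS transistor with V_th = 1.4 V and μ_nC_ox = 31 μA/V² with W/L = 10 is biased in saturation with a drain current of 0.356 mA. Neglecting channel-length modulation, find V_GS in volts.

k_n = μ_nC_ox · (W/L) = 0.31 mA/V².
In saturation I_D = ½ k_n (V_GS − V_th)², so V_GS − V_th = √(2 I_D / k_n) = √(2 × 0.356 / 0.31) = 1.52 V.
V_GS = 1.4 + 1.52 = 2.92 V.

V_GS = 2.92 V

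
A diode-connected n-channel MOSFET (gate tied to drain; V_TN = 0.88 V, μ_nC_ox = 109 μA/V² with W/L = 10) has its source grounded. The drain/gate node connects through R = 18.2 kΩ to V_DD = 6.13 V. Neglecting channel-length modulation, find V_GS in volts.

V_GS = 1.56 V

With gate tied to drain, V_GS = V_DS ≥ V_GS − V_TN, so the device is in saturation.
k_n = μ_nC_ox · (W/L) = 1.09 mA/V².
KCL at the drain: ½ k_n (V_GS − V_TN)² = (V_DD − V_GS)/R.
Let x = V_GS − 0.88. Then 9.92 x² + x − 5.25 = 0, giving x = 0.679 V (positive root), so V_GS = 1.56 V.
I_D = (V_DD − V_GS)/R = (6.13 − 1.56) / 18.2 = 0.251 mA.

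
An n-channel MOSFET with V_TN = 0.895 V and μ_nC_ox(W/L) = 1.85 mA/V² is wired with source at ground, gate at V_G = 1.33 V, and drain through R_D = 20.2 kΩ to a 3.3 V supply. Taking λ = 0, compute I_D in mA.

V_GS = V_G = 1.33 V, so V_ov = 1.33 − 0.895 = 0.435 V.
Assume saturation: I_D = ½ k_n V_ov² = 0.5 × 1.85 × 0.435² = 0.175 mA, giving V_DS = V_DD − I_D R_D = 3.3 − 0.175 × 20.2 = -0.236 V.
But -0.236 V < V_ov = 0.435 V, so the device is actually in triode.
In triode I_D = k_n[V_ov V_DS − ½ V_DS²] and I_D = (V_DD − V_DS)/R_D. Equating: 18.7 V_DS² − 17.26 V_DS + 3.3 = 0, giving V_DS = 0.27 V (the root below V_ov).
I_D = (3.3 − 0.27) / 20.2 = 0.15 mA.

I_D = 0.150 mA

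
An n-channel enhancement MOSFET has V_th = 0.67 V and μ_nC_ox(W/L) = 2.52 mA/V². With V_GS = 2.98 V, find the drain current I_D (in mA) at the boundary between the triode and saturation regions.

I_D = 6.72 mA

At the boundary V_DS = V_ov = V_GS − V_th = 2.98 − 0.67 = 2.31 V.
I_D = ½ k_n V_ov² = 0.5 × 2.52 × 2.31² = 6.72 mA.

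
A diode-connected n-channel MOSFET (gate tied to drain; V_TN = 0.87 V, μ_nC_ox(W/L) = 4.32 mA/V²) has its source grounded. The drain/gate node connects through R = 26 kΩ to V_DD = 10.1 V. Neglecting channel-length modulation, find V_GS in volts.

With gate tied to drain, V_GS = V_DS ≥ V_GS − V_TN, so the device is in saturation.
KCL at the drain: ½ k_n (V_GS − V_TN)² = (V_DD − V_GS)/R.
Let x = V_GS − 0.87. Then 56.2 x² + x − 9.23 = 0, giving x = 0.397 V (positive root), so V_GS = 1.27 V.
I_D = (V_DD − V_GS)/R = (10.1 − 1.27) / 26 = 0.34 mA.

V_GS = 1.27 V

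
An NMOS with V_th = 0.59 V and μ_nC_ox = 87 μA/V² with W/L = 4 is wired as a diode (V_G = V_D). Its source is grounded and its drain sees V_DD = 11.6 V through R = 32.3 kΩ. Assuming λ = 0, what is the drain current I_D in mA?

I_D = 0.300 mA

With gate tied to drain, V_GS = V_DS ≥ V_GS − V_th, so the device is in saturation.
k_n = μ_nC_ox · (W/L) = 0.348 mA/V².
KCL at the drain: ½ k_n (V_GS − V_th)² = (V_DD − V_GS)/R.
Let x = V_GS − 0.59. Then 5.62 x² + x − 11.01 = 0, giving x = 1.31 V (positive root), so V_GS = 1.9 V.
I_D = (V_DD − V_GS)/R = (11.6 − 1.9) / 32.3 = 0.3 mA.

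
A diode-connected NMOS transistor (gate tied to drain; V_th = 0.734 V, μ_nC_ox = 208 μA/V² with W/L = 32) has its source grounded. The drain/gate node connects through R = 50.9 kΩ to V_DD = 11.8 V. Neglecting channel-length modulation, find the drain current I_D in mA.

With gate tied to drain, V_GS = V_DS ≥ V_GS − V_th, so the device is in saturation.
k_n = μ_nC_ox · (W/L) = 6.656 mA/V².
KCL at the drain: ½ k_n (V_GS − V_th)² = (V_DD − V_GS)/R.
Let x = V_GS − 0.734. Then 169 x² + x − 11.07 = 0, giving x = 0.253 V (positive root), so V_GS = 0.987 V.
I_D = (V_DD − V_GS)/R = (11.8 − 0.987) / 50.9 = 0.212 mA.

I_D = 0.212 mA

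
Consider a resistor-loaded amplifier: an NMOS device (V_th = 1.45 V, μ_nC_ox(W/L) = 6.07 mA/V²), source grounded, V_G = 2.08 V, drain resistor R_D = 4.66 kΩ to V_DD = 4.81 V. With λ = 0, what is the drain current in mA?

V_GS = V_G = 2.08 V, so V_ov = 2.08 − 1.45 = 0.63 V.
Assume saturation: I_D = ½ k_n V_ov² = 0.5 × 6.07 × 0.63² = 1.2 mA, giving V_DS = V_DD − I_D R_D = 4.81 − 1.2 × 4.66 = -0.803 V.
But -0.803 V < V_ov = 0.63 V, so the device is actually in triode.
In triode I_D = k_n[V_ov V_DS − ½ V_DS²] and I_D = (V_DD − V_DS)/R_D. Equating: 14.1 V_DS² − 18.82 V_DS + 4.81 = 0, giving V_DS = 0.345 V (the root below V_ov).
I_D = (4.81 − 0.345) / 4.66 = 0.958 mA.

I_D = 0.958 mA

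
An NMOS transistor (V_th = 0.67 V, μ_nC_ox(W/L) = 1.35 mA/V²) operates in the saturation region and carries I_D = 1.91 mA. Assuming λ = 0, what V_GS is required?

V_GS = 2.35 V

In saturation I_D = ½ k_n (V_GS − V_th)², so V_GS − V_th = √(2 I_D / k_n) = √(2 × 1.91 / 1.35) = 1.68 V.
V_GS = 0.67 + 1.68 = 2.35 V.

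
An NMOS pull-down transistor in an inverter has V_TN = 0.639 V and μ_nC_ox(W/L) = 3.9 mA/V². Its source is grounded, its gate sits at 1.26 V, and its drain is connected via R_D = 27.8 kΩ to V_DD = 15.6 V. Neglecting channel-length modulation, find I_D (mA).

I_D = 0.550 mA

V_GS = V_G = 1.26 V, so V_ov = 1.26 − 0.639 = 0.621 V.
Assume saturation: I_D = ½ k_n V_ov² = 0.5 × 3.9 × 0.621² = 0.752 mA, giving V_DS = V_DD − I_D R_D = 15.6 − 0.752 × 27.8 = -5.31 V.
But -5.31 V < V_ov = 0.621 V, so the device is actually in triode.
In triode I_D = k_n[V_ov V_DS − ½ V_DS²] and I_D = (V_DD − V_DS)/R_D. Equating: 54.2 V_DS² − 68.33 V_DS + 15.6 = 0, giving V_DS = 0.299 V (the root below V_ov).
I_D = (15.6 − 0.299) / 27.8 = 0.55 mA.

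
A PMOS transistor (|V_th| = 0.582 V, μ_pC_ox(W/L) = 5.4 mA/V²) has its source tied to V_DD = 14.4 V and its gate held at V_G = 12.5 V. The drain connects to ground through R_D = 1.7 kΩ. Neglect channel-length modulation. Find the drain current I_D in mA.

I_D = 4.69 mA

V_SG = V_DD − V_G = 14.4 − 12.5 = 1.9 V, so V_ov = 1.9 − 0.582 = 1.32 V.
Assume saturation: I_D = ½ k_p V_ov² = 0.5 × 5.4 × 1.32² = 4.69 mA, giving V_SD = V_DD − I_D R_D = 14.4 − 4.69 × 1.7 = 6.43 V.
V_SD = 6.43 V ≥ V_ov = 1.32 V, confirming saturation.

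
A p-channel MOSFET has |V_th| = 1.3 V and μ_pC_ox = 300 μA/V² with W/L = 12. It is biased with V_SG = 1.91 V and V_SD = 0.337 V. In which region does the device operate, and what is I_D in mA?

Triode; I_D = 0.536 mA

k_p = μ_pC_ox · (W/L) = 3.6 mA/V².
V_ov = V_SG − |V_th| = 1.91 − 1.3 = 0.61 V.
Since V_SD = 0.337 V < V_ov = 0.61 V, the device is in the triode region.
I_D = k_p [V_ov · V_SD − ½ V_SD²] = 3.6 × [0.61 × 0.337 − 0.5 × 0.337²] = 0.536 mA.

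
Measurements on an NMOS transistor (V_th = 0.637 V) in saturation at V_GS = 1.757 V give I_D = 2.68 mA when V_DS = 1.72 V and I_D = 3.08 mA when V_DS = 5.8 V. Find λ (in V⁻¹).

λ = 0.0390 V⁻¹

With V_GS fixed, I_D ∝ (1 + λ V_DS) in saturation, so I_D2/I_D1 = (1 + λ V_DS2)/(1 + λ V_DS1).
3.08/2.68 = 1.149 = (1 + 5.8 λ)/(1 + 1.72 λ).
Solving: λ (I_D1 V_DS2 − I_D2 V_DS1) = I_D2 − I_D1, so λ = (3.08 − 2.68) / (2.68 × 5.8 − 3.08 × 1.72) = 0.4 / 10.2 = 0.039 V⁻¹.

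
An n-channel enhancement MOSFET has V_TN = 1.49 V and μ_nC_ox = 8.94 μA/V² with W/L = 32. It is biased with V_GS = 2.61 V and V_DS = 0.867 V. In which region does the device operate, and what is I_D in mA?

Triode; I_D = 0.170 mA

k_n = μ_nC_ox · (W/L) = 0.2861 mA/V².
V_ov = V_GS − V_TN = 2.61 − 1.49 = 1.12 V.
Since V_DS = 0.867 V < V_ov = 1.12 V, the device is in the triode region.
I_D = k_n [V_ov · V_DS − ½ V_DS²] = 0.2861 × [1.12 × 0.867 − 0.5 × 0.867²] = 0.17 mA.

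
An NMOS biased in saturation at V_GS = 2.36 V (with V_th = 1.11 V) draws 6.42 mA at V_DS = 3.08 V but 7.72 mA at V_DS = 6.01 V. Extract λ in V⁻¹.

λ = 0.0878 V⁻¹

With V_GS fixed, I_D ∝ (1 + λ V_DS) in saturation, so I_D2/I_D1 = (1 + λ V_DS2)/(1 + λ V_DS1).
7.72/6.42 = 1.202 = (1 + 6.01 λ)/(1 + 3.08 λ).
Solving: λ (I_D1 V_DS2 − I_D2 V_DS1) = I_D2 − I_D1, so λ = (7.72 − 6.42) / (6.42 × 6.01 − 7.72 × 3.08) = 1.3 / 14.8 = 0.0878 V⁻¹.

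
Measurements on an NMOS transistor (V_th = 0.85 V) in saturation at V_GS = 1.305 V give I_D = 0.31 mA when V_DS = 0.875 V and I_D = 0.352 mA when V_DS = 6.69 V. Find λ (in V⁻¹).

λ = 0.0238 V⁻¹

With V_GS fixed, I_D ∝ (1 + λ V_DS) in saturation, so I_D2/I_D1 = (1 + λ V_DS2)/(1 + λ V_DS1).
0.352/0.31 = 1.135 = (1 + 6.69 λ)/(1 + 0.875 λ).
Solving: λ (I_D1 V_DS2 − I_D2 V_DS1) = I_D2 − I_D1, so λ = (0.352 − 0.31) / (0.31 × 6.69 − 0.352 × 0.875) = 0.042 / 1.77 = 0.0238 V⁻¹.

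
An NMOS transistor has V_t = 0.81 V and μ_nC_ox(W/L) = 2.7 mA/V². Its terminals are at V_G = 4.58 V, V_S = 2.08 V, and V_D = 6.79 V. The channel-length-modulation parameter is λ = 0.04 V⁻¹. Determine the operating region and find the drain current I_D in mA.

V_GS = V_G − V_S = 4.58 − 2.08 = 2.5 V; V_DS = V_D − V_S = 6.79 − 2.08 = 4.71 V.
V_ov = V_GS − V_t = 2.5 − 0.81 = 1.69 V.
Since V_DS = 4.71 V ≥ V_ov = 1.69 V, the device is in saturation.
I_D = ½ k_n V_ov² (1 + λ V_DS) = 0.5 × 2.7 × 1.69² × (1 + 0.04 × 4.71) = 4.58 mA.

Saturation; I_D = 4.58 mA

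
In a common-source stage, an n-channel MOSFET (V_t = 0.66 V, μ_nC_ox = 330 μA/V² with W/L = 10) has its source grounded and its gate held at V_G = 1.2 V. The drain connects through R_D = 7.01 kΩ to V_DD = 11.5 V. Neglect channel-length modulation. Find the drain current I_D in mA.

V_GS = V_G = 1.2 V, so V_ov = 1.2 − 0.66 = 0.54 V.
k_n = μ_nC_ox · (W/L) = 3.3 mA/V².
Assume saturation: I_D = ½ k_n V_ov² = 0.5 × 3.3 × 0.54² = 0.481 mA, giving V_DS = V_DD − I_D R_D = 11.5 − 0.481 × 7.01 = 8.13 V.
V_DS = 8.13 V ≥ V_ov = 0.54 V, confirming saturation.

I_D = 0.481 mA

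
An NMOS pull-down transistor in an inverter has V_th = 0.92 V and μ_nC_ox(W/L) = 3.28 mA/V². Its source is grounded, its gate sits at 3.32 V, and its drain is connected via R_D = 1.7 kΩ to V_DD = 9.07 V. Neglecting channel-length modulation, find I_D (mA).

V_GS = V_G = 3.32 V, so V_ov = 3.32 − 0.92 = 2.4 V.
Assume saturation: I_D = ½ k_n V_ov² = 0.5 × 3.28 × 2.4² = 9.45 mA, giving V_DS = V_DD − I_D R_D = 9.07 − 9.45 × 1.7 = -6.99 V.
But -6.99 V < V_ov = 2.4 V, so the device is actually in triode.
In triode I_D = k_n[V_ov V_DS − ½ V_DS²] and I_D = (V_DD − V_DS)/R_D. Equating: 2.79 V_DS² − 14.38 V_DS + 9.07 = 0, giving V_DS = 0.735 V (the root below V_ov).
I_D = (9.07 − 0.735) / 1.7 = 4.9 mA.

I_D = 4.90 mA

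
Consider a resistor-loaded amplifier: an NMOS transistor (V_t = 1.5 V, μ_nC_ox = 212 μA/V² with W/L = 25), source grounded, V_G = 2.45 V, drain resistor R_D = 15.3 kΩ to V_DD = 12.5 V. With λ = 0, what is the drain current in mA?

V_GS = V_G = 2.45 V, so V_ov = 2.45 − 1.5 = 0.95 V.
k_n = μ_nC_ox · (W/L) = 5.3 mA/V².
Assume saturation: I_D = ½ k_n V_ov² = 0.5 × 5.3 × 0.95² = 2.39 mA, giving V_DS = V_DD − I_D R_D = 12.5 − 2.39 × 15.3 = -24.1 V.
But -24.1 V < V_ov = 0.95 V, so the device is actually in triode.
In triode I_D = k_n[V_ov V_DS − ½ V_DS²] and I_D = (V_DD − V_DS)/R_D. Equating: 40.5 V_DS² − 78.04 V_DS + 12.5 = 0, giving V_DS = 0.176 V (the root below V_ov).
I_D = (12.5 − 0.176) / 15.3 = 0.805 mA.

I_D = 0.805 mA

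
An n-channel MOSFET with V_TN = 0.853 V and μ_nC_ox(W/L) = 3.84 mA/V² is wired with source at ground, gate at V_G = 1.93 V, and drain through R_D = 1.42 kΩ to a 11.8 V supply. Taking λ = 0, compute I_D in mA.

V_GS = V_G = 1.93 V, so V_ov = 1.93 − 0.853 = 1.08 V.
Assume saturation: I_D = ½ k_n V_ov² = 0.5 × 3.84 × 1.08² = 2.23 mA, giving V_DS = V_DD − I_D R_D = 11.8 − 2.23 × 1.42 = 8.64 V.
V_DS = 8.64 V ≥ V_ov = 1.08 V, confirming saturation.

I_D = 2.23 mA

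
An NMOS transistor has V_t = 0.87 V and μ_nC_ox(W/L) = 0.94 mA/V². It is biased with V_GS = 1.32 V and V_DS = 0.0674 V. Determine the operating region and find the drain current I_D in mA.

Triode; I_D = 0.0264 mA

V_ov = V_GS − V_t = 1.32 − 0.87 = 0.45 V.
Since V_DS = 0.0674 V < V_ov = 0.45 V, the device is in the triode region.
I_D = k_n [V_ov · V_DS − ½ V_DS²] = 0.94 × [0.45 × 0.0674 − 0.5 × 0.0674²] = 0.0264 mA.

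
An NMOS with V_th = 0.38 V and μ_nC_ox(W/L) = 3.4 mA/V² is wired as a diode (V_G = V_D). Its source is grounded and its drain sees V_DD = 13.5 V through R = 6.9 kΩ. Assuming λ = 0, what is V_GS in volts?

V_GS = 1.40 V

With gate tied to drain, V_GS = V_DS ≥ V_GS − V_th, so the device is in saturation.
KCL at the drain: ½ k_n (V_GS − V_th)² = (V_DD − V_GS)/R.
Let x = V_GS − 0.38. Then 11.7 x² + x − 13.12 = 0, giving x = 1.02 V (positive root), so V_GS = 1.4 V.
I_D = (V_DD − V_GS)/R = (13.5 − 1.4) / 6.9 = 1.75 mA.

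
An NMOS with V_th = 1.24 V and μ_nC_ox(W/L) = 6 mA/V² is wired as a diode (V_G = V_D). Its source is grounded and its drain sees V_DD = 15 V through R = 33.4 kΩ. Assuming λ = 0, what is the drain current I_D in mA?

With gate tied to drain, V_GS = V_DS ≥ V_GS − V_th, so the device is in saturation.
KCL at the drain: ½ k_n (V_GS − V_th)² = (V_DD − V_GS)/R.
Let x = V_GS − 1.24. Then 100 x² + x − 13.76 = 0, giving x = 0.366 V (positive root), so V_GS = 1.61 V.
I_D = (V_DD − V_GS)/R = (15 − 1.61) / 33.4 = 0.401 mA.

I_D = 0.401 mA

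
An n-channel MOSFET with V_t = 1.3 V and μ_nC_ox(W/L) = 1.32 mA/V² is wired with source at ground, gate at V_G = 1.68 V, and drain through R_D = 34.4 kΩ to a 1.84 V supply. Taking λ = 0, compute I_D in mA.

I_D = 0.0501 mA

V_GS = V_G = 1.68 V, so V_ov = 1.68 − 1.3 = 0.38 V.
Assume saturation: I_D = ½ k_n V_ov² = 0.5 × 1.32 × 0.38² = 0.0953 mA, giving V_DS = V_DD − I_D R_D = 1.84 − 0.0953 × 34.4 = -1.44 V.
But -1.44 V < V_ov = 0.38 V, so the device is actually in triode.
In triode I_D = k_n[V_ov V_DS − ½ V_DS²] and I_D = (V_DD − V_DS)/R_D. Equating: 22.7 V_DS² − 18.26 V_DS + 1.84 = 0, giving V_DS = 0.118 V (the root below V_ov).
I_D = (1.84 − 0.118) / 34.4 = 0.0501 mA.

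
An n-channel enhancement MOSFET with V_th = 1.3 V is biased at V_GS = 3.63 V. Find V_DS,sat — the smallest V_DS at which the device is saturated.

V_DS,sat = 2.33 V

The boundary between triode and saturation is V_DS = V_GS − V_th = V_ov.
V_ov = 3.63 − 1.3 = 2.33 V.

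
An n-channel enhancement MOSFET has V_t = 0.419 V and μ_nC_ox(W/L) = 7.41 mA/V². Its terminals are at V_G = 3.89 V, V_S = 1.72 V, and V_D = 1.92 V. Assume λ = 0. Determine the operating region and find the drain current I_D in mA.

Triode; I_D = 2.45 mA

V_GS = V_G − V_S = 3.89 − 1.72 = 2.17 V; V_DS = V_D − V_S = 1.92 − 1.72 = 0.2 V.
V_ov = V_GS − V_t = 2.17 − 0.419 = 1.75 V.
Since V_DS = 0.2 V < V_ov = 1.75 V, the device is in the triode region.
I_D = k_n [V_ov · V_DS − ½ V_DS²] = 7.41 × [1.75 × 0.2 − 0.5 × 0.2²] = 2.45 mA.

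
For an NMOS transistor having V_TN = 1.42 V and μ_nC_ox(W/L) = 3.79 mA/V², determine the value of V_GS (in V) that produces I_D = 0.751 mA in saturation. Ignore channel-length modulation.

V_GS = 2.05 V

In saturation I_D = ½ k_n (V_GS − V_TN)², so V_GS − V_TN = √(2 I_D / k_n) = √(2 × 0.751 / 3.79) = 0.63 V.
V_GS = 1.42 + 0.63 = 2.05 V.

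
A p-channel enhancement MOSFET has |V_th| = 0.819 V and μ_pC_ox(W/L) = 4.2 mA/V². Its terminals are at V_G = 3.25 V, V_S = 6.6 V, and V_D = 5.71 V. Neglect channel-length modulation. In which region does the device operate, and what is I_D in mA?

V_SG = V_S − V_G = 6.6 − 3.25 = 3.35 V; V_SD = V_S − V_D = 6.6 − 5.71 = 0.89 V.
V_ov = V_SG − |V_th| = 3.35 − 0.819 = 2.53 V.
Since V_SD = 0.89 V < V_ov = 2.53 V, the device is in the triode region.
I_D = k_p [V_ov · V_SD − ½ V_SD²] = 4.2 × [2.53 × 0.89 − 0.5 × 0.89²] = 7.8 mA.

Triode; I_D = 7.80 mA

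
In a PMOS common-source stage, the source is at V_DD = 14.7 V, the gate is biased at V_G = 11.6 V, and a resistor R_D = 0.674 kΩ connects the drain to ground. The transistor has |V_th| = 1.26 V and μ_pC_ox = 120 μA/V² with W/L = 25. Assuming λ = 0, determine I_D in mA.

V_SG = V_DD − V_G = 14.7 − 11.6 = 3.1 V, so V_ov = 3.1 − 1.26 = 1.84 V.
k_p = μ_pC_ox · (W/L) = 3 mA/V².
Assume saturation: I_D = ½ k_p V_ov² = 0.5 × 3 × 1.84² = 5.08 mA, giving V_SD = V_DD − I_D R_D = 14.7 − 5.08 × 0.674 = 11.3 V.
V_SD = 11.3 V ≥ V_ov = 1.84 V, confirming saturation.

I_D = 5.08 mA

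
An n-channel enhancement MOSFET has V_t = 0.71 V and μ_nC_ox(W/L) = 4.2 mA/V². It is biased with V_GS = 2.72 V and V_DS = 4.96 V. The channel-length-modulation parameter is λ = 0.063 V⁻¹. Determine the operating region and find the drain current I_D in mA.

Saturation; I_D = 11.1 mA

V_ov = V_GS − V_t = 2.72 − 0.71 = 2.01 V.
Since V_DS = 4.96 V ≥ V_ov = 2.01 V, the device is in saturation.
I_D = ½ k_n V_ov² (1 + λ V_DS) = 0.5 × 4.2 × 2.01² × (1 + 0.063 × 4.96) = 11.1 mA.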